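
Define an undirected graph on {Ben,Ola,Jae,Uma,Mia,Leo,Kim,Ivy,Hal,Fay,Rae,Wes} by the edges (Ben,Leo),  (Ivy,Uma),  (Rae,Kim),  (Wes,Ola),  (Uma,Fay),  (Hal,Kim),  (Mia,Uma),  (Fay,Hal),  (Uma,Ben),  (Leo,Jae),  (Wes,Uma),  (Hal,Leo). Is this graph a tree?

No

|V| = 12, |E| = 12.
Connected but with 12 > 11 edges, so it has a cycle and is not a tree.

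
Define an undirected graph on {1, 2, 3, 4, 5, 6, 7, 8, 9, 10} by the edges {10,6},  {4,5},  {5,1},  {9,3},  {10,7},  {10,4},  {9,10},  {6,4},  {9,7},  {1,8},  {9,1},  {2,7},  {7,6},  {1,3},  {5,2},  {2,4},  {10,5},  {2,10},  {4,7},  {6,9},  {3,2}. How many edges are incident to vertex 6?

Neighbors of 6: 4, 7, 9, 10.

4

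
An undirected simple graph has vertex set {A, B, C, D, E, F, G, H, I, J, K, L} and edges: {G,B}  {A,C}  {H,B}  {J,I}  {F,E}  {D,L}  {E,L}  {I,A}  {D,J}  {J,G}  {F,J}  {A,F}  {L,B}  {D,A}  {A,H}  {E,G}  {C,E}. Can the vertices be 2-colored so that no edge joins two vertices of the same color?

B-H-A-D-L-B is an odd cycle (length 5), and a bipartite graph can contain only even cycles.

No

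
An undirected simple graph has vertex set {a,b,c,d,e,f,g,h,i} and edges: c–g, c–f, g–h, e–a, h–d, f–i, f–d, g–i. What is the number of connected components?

Component: {b}
Component: {a, e}
Component: {c, d, f, g, h, i}

3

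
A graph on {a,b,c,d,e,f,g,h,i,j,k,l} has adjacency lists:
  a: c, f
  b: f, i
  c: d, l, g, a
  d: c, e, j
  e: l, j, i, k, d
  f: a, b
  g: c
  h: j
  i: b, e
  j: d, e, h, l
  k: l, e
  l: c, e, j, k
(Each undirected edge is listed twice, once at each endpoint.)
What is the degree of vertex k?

2

Neighbors of k: e, l.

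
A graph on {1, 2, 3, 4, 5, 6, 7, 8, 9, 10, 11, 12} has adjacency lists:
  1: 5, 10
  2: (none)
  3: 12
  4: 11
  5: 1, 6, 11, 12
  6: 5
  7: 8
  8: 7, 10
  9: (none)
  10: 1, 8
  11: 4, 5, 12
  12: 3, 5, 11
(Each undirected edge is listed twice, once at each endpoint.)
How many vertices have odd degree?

6

Degrees: 1:2, 2:0, 3:1, 4:1, 5:4, 6:1, 7:1, 8:2, 9:0, 10:2, 11:3, 12:3
Odd-degree vertices: 3, 4, 6, 7, 11, 12.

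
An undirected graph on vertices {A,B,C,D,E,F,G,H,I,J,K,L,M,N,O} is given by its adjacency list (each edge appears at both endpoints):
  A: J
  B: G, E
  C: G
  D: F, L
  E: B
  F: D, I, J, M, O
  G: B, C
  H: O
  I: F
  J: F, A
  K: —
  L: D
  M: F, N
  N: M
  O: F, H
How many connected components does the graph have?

Component: {K}
Component: {B, C, E, G}
Component: {A, D, F, H, I, J, L, M, N, O}

3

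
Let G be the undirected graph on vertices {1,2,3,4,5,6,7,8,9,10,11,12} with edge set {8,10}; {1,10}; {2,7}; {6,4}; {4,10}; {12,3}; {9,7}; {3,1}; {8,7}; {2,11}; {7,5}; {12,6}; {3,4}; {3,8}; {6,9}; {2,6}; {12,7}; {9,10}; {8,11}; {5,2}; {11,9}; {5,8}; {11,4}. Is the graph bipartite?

No

7-5-2-7 is an odd cycle (length 3), and a bipartite graph can contain only even cycles.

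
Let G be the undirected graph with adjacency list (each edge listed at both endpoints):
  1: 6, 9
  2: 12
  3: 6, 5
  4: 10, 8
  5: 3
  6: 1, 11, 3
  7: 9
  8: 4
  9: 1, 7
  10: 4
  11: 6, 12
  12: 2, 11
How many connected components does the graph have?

2

Component: {4, 8, 10}
Component: {1, 2, 3, 5, 6, 7, 9, 11, 12}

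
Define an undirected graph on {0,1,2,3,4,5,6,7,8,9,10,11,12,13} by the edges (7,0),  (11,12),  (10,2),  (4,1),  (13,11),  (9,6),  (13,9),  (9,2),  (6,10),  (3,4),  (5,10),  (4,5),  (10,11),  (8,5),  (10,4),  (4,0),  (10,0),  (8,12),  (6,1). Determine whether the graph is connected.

Starting from 0 and exploring outward reaches every vertex (0, 10, 4, 7, 11, 2, 5, 6, 3, 1, 13, 12, 9, 8); the graph is connected.

Yes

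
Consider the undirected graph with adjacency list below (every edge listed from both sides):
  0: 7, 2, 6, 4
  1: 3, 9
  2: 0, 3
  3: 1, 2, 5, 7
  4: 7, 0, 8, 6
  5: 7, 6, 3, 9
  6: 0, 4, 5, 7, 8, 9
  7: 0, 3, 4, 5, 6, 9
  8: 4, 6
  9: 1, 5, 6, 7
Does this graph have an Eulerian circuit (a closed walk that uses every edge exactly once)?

Degrees: 0:4, 1:2, 2:2, 3:4, 4:4, 5:4, 6:6, 7:6, 8:2, 9:4
Every vertex has even degree and the edges form a single connected piece, so an Eulerian circuit exists.

Yes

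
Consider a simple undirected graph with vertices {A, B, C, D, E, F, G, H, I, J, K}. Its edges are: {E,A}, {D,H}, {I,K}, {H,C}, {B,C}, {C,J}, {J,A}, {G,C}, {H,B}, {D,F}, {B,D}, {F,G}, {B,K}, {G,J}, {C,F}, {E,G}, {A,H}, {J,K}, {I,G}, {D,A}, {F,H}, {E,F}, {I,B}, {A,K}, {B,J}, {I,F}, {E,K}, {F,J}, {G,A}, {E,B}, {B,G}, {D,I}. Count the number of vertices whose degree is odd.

Degrees: A:6, B:8, C:5, D:5, E:5, F:7, G:7, H:5, I:5, J:6, K:5
Odd-degree vertices: C, D, E, F, G, H, I, K.

8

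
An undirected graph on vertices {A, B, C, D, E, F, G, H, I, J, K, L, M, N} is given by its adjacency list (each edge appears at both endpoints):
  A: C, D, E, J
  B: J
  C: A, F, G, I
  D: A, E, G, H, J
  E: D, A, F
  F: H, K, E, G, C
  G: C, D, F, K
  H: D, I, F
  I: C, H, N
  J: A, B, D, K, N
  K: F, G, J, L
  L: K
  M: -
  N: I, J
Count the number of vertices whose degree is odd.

Degrees: A:4, B:1, C:4, D:5, E:3, F:5, G:4, H:3, I:3, J:5, K:4, L:1, M:0, N:2
Odd-degree vertices: B, D, E, F, H, I, J, L.

8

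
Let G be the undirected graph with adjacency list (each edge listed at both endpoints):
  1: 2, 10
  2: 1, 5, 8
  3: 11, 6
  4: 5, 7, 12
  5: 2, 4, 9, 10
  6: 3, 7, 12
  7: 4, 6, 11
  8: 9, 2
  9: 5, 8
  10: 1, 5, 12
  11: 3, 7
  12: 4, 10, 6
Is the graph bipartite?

Yes

Color {2, 4, 6, 9, 10, 11} black and {1, 3, 5, 7, 8, 12} white. No edge joins two same-colored vertices, so the graph is bipartite.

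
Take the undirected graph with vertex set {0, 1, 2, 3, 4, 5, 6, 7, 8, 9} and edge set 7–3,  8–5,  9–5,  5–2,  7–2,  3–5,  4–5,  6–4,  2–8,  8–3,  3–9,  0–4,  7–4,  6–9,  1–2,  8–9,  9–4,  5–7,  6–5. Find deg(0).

Neighbors of 0: 4.

1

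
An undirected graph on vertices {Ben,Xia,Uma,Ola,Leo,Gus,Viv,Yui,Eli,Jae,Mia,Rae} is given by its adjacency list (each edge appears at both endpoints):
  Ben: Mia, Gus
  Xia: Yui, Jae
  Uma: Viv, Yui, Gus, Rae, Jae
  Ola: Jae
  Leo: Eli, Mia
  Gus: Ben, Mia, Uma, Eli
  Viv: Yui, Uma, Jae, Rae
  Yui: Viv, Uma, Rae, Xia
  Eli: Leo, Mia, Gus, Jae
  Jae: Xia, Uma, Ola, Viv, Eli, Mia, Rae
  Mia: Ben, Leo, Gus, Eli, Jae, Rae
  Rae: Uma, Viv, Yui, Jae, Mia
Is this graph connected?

Starting from Ben and exploring outward reaches every vertex (Ben, Mia, Gus, Rae, Leo, Eli, Jae, Uma, Viv, Yui, Ola, Xia); the graph is connected.

Yes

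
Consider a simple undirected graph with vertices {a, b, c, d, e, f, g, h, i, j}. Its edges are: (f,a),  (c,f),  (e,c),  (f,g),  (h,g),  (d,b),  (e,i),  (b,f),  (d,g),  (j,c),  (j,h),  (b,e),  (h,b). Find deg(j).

2

Neighbors of j: c, h.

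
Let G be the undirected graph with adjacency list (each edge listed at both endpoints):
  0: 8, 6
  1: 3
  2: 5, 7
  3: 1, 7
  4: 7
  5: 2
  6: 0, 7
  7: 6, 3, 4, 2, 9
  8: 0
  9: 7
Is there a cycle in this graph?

No

|V| = 10, |E| = 9, number of components = 1.
Since 9 = 10 - 1, the graph is a forest and contains no cycle.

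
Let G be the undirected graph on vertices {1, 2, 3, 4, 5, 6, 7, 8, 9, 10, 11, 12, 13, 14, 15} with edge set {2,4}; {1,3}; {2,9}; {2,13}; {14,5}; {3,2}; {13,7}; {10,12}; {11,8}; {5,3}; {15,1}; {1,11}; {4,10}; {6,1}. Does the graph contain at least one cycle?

The graph has 15 vertices, 14 edges, and 1 connected component.
Since 14 = 15 - 1, the graph is a forest and contains no cycle.

No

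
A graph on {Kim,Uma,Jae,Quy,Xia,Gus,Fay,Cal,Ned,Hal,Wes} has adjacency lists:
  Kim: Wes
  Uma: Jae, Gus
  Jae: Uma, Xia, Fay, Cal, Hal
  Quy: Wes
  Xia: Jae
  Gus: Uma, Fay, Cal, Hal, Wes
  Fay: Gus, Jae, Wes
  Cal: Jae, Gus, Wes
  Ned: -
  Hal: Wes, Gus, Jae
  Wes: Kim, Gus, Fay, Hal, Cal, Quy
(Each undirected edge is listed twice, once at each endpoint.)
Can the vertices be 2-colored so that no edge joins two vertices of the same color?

Hal-Gus-Wes-Hal is an odd cycle (length 3), and a bipartite graph can contain only even cycles.

No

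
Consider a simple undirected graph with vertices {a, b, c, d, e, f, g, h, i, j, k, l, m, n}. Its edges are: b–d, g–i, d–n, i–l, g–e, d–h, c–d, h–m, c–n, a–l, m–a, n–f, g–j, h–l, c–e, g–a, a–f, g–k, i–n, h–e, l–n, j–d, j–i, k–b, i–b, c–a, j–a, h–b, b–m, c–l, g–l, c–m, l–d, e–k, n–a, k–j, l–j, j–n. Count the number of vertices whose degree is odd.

Degrees: a:7, b:5, c:6, d:6, e:4, f:2, g:6, h:5, i:5, j:7, k:4, l:8, m:4, n:7
Odd-degree vertices: a, b, h, i, j, n.

6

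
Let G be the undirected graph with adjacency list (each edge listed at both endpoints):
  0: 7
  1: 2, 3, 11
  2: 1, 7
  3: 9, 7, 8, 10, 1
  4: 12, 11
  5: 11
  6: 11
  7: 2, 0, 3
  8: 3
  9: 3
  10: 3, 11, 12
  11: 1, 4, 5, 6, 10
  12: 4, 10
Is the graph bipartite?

A valid 2-coloring puts {1, 4, 5, 6, 7, 8, 9, 10} on one side and {0, 2, 3, 11, 12} on the other; every edge crosses between the two sides.

Yes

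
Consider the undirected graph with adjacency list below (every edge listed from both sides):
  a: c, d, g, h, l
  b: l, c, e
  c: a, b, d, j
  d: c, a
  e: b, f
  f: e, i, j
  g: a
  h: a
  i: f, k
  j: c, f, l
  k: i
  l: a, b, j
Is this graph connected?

A breadth-first search from a visits a, c, g, h, l, d, j, b, f, e, i, k — all 12 vertices — so the graph is connected.

Yes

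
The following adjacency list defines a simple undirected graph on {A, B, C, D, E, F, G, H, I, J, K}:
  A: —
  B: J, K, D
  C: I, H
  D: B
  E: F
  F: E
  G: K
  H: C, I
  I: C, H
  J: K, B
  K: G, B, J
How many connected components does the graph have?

4

Component: {A}
Component: {E, F}
Component: {C, H, I}
Component: {B, D, G, J, K}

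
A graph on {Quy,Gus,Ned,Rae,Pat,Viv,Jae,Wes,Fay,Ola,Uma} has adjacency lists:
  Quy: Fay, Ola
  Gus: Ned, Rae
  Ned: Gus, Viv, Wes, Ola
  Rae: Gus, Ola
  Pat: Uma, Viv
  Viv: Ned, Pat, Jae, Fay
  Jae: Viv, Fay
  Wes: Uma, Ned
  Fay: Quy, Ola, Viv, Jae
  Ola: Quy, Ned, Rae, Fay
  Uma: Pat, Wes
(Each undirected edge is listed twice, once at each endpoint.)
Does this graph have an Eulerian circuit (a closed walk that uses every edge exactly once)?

Degrees: Quy:2, Gus:2, Ned:4, Rae:2, Pat:2, Viv:4, Jae:2, Wes:2, Fay:4, Ola:4, Uma:2
All degrees are even and the non-isolated vertices are connected — an Eulerian circuit exists.

Yes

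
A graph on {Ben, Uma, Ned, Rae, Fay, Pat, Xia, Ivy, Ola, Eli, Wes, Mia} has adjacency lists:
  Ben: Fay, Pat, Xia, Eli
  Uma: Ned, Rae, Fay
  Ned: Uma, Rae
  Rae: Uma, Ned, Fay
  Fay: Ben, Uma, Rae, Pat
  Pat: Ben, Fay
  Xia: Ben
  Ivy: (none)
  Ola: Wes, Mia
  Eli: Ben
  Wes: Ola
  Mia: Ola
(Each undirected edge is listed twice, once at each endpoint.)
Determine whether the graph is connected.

Component: {Ivy}
Component: {Ola, Wes, Mia}
Component: {Ben, Uma, Ned, Rae, Fay, Pat, Xia, Eli}
There are 3 separate components, so the graph is not connected.

No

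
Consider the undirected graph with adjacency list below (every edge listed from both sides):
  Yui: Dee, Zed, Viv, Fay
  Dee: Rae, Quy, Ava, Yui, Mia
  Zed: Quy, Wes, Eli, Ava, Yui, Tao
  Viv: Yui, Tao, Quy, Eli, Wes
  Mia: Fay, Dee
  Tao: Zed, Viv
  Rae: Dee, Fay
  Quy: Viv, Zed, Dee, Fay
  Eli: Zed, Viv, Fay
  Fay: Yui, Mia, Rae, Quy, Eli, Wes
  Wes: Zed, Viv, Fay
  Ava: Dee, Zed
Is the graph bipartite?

Yes

Partition the vertices as {Dee, Zed, Viv, Fay} vs {Yui, Mia, Tao, Rae, Quy, Eli, Wes, Ava}. Each listed edge has one endpoint in each part, so the graph is bipartite.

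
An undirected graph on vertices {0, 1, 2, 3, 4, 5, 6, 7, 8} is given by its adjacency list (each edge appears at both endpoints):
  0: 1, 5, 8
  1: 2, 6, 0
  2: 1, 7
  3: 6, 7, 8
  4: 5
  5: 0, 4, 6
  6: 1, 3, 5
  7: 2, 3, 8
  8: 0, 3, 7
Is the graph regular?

Degrees: 0:3, 1:3, 2:2, 3:3, 4:1, 5:3, 6:3, 7:3, 8:3
Degrees are not all equal (e.g. deg(4)=1 but deg(0)=3); not regular.

No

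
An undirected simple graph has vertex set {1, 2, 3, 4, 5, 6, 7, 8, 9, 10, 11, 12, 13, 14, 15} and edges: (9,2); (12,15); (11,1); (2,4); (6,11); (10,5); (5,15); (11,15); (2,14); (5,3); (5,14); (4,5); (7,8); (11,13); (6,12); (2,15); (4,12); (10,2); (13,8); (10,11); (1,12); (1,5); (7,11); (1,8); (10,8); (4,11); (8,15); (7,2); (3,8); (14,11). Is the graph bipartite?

Yes

Color {2, 5, 8, 11, 12} black and {1, 3, 4, 6, 7, 9, 10, 13, 14, 15} white. No edge joins two same-colored vertices, so the graph is bipartite.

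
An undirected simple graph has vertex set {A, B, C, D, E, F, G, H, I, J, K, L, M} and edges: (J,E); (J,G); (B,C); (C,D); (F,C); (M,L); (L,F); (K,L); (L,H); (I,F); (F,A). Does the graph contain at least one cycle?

|V| = 13, |E| = 11, number of components = 2.
Since 11 = 13 - 2, the graph is a forest and contains no cycle.

No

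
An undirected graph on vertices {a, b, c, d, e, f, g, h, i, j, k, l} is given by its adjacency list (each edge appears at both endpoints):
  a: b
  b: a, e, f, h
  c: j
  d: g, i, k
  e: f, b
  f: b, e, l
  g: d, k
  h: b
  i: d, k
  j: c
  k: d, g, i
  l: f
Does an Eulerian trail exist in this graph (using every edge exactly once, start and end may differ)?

No

Degrees: a:1, b:4, c:1, d:3, e:2, f:3, g:2, h:1, i:2, j:1, k:3, l:1
Odd-degree vertices: a, c, d, f, h, j, k, l (8 total).
With 8 odd-degree vertices (more than two), no single trail can use every edge.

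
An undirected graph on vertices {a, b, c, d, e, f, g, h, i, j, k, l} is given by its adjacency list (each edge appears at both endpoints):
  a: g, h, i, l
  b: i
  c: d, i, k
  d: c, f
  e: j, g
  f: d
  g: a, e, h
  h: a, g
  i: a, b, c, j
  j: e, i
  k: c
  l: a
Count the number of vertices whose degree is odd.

6

Degrees: a:4, b:1, c:3, d:2, e:2, f:1, g:3, h:2, i:4, j:2, k:1, l:1
Odd-degree vertices: b, c, f, g, k, l.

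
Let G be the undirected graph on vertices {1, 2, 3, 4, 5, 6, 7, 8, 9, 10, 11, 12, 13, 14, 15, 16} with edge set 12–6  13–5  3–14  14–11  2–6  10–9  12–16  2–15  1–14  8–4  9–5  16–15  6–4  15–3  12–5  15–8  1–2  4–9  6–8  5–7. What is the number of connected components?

1

Component: {1, 2, 3, 4, 5, 6, 7, 8, 9, 10, 11, 12, 13, 14, 15, 16}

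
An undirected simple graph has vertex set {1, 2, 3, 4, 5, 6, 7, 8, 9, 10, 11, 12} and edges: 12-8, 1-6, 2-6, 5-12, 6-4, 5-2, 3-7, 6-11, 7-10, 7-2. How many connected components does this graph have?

Component: {9}
Component: {1, 2, 3, 4, 5, 6, 7, 8, 10, 11, 12}

2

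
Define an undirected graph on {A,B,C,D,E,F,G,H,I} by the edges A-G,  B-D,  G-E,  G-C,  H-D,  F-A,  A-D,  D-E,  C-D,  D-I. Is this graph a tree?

No

|V| = 9, |E| = 10.
Connected but with 10 > 8 edges, so it has a cycle and is not a tree.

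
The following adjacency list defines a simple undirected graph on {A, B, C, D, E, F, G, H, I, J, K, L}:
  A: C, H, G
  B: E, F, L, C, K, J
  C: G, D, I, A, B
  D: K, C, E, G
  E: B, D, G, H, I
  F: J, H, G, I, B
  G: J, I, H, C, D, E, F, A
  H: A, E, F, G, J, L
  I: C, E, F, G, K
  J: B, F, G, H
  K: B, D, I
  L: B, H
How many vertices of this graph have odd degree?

Degrees: A:3, B:6, C:5, D:4, E:5, F:5, G:8, H:6, I:5, J:4, K:3, L:2
Odd-degree vertices: A, C, E, F, I, K.

6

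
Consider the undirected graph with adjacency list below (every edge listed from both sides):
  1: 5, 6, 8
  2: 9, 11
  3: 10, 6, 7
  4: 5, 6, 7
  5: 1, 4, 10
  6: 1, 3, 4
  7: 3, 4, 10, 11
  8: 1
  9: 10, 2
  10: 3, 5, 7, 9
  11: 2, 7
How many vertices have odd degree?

6

Degrees: 1:3, 2:2, 3:3, 4:3, 5:3, 6:3, 7:4, 8:1, 9:2, 10:4, 11:2
Odd-degree vertices: 1, 3, 4, 5, 6, 8.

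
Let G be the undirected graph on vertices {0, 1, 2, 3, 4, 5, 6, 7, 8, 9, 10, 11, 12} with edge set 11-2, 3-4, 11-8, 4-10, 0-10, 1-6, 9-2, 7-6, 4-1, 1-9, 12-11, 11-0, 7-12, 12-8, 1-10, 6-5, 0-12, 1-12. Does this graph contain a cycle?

The graph has 13 vertices, 18 edges, and 1 connected component.
One cycle is 0-12-1-9-2-11-0.

Yes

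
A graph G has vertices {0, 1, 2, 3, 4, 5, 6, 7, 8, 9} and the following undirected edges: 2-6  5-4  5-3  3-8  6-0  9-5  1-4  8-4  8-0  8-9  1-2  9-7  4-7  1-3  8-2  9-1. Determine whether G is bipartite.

Partition the vertices as {1, 5, 6, 7, 8} vs {0, 2, 3, 4, 9}. Each listed edge has one endpoint in each part, so the graph is bipartite.

Yes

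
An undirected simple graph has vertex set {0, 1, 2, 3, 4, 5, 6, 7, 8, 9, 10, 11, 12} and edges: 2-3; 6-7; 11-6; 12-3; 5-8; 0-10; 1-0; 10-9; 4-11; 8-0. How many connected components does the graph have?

Component: {2, 3, 12}
Component: {4, 6, 7, 11}
Component: {0, 1, 5, 8, 9, 10}

3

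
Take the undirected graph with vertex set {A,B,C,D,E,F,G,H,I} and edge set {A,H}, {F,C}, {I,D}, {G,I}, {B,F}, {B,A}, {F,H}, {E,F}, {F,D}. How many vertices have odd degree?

4

Degrees: A:2, B:2, C:1, D:2, E:1, F:5, G:1, H:2, I:2
Odd-degree vertices: C, E, F, G.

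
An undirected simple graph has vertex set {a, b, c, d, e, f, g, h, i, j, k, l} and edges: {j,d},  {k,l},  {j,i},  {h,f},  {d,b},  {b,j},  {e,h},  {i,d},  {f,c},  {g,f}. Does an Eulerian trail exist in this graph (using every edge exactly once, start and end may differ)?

Degrees: a:0, b:2, c:1, d:3, e:1, f:3, g:1, h:2, i:2, j:3, k:1, l:1
Odd-degree vertices: c, d, e, f, g, j, k, l (8 total).
An Eulerian trail requires 0 or 2 odd-degree vertices; here there are 8.

No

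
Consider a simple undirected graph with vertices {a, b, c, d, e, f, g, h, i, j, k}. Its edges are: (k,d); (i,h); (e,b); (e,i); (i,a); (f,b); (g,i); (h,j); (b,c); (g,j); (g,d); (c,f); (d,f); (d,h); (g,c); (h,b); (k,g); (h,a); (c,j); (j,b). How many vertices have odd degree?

Degrees: a:2, b:5, c:4, d:4, e:2, f:3, g:5, h:5, i:4, j:4, k:2
Odd-degree vertices: b, f, g, h.

4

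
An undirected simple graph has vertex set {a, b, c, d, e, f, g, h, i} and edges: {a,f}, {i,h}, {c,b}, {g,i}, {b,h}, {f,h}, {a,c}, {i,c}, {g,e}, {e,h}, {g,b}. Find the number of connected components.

Component: {d}
Component: {a, b, c, e, f, g, h, i}

2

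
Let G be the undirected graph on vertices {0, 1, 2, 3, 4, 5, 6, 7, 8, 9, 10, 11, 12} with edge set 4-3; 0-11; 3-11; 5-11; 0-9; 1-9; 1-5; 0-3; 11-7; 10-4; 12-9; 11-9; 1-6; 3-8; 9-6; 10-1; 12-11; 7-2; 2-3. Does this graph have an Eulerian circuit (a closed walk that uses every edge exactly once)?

Degrees: 0:3, 1:4, 2:2, 3:5, 4:2, 5:2, 6:2, 7:2, 8:1, 9:5, 10:2, 11:6, 12:2
0, 3, 8, 9 have odd degree; an Eulerian circuit needs every degree to be even, so none exists.

No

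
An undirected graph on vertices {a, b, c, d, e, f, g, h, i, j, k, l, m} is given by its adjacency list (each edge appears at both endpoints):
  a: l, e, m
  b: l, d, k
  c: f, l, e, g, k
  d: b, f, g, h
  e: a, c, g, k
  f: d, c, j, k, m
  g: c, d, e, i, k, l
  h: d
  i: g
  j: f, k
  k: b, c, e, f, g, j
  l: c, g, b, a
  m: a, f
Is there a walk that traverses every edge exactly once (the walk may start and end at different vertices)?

No

Degrees: a:3, b:3, c:5, d:4, e:4, f:5, g:6, h:1, i:1, j:2, k:6, l:4, m:2
Odd-degree vertices: a, b, c, f, h, i (6 total).
An Eulerian trail requires 0 or 2 odd-degree vertices; here there are 6.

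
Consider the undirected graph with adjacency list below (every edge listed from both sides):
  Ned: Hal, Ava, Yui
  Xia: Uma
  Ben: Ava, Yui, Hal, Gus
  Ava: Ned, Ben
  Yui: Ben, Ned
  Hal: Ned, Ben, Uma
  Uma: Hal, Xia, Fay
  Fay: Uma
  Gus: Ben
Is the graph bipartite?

Partition the vertices as {Xia, Ava, Yui, Hal, Fay, Gus} vs {Ned, Ben, Uma}. Each listed edge has one endpoint in each part, so the graph is bipartite.

Yes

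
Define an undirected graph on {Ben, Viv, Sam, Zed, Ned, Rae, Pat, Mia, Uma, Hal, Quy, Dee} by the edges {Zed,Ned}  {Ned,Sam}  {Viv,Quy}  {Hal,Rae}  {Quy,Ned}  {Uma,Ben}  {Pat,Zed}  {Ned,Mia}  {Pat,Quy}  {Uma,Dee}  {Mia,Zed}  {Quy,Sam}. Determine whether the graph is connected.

Component: {Rae, Hal}
Component: {Ben, Uma, Dee}
Component: {Viv, Sam, Zed, Ned, Pat, Mia, Quy}
There are 3 separate components, so the graph is not connected.

No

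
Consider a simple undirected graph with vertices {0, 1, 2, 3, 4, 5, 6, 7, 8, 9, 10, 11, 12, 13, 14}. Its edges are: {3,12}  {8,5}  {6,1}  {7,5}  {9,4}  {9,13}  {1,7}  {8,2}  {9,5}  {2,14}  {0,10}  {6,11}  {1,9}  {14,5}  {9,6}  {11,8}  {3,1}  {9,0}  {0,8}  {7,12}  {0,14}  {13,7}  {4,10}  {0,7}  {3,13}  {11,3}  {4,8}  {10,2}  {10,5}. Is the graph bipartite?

1-6-9-1 is an odd cycle (length 3), and a bipartite graph can contain only even cycles.

No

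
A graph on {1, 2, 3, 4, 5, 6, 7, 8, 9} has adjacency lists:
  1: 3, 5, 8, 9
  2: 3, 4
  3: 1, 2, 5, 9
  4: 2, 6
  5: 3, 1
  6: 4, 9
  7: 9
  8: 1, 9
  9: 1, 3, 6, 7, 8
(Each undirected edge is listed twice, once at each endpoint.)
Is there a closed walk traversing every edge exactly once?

No

Degrees: 1:4, 2:2, 3:4, 4:2, 5:2, 6:2, 7:1, 8:2, 9:5
Vertices with odd degree: 7, 9. An Eulerian circuit requires all degrees even.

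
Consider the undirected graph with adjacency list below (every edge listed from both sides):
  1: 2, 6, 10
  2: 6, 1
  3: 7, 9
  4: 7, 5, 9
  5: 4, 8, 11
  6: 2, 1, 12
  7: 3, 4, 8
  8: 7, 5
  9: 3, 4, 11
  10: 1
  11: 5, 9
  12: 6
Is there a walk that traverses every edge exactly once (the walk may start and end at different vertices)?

Degrees: 1:3, 2:2, 3:2, 4:3, 5:3, 6:3, 7:3, 8:2, 9:3, 10:1, 11:2, 12:1
Odd-degree vertices: 1, 4, 5, 6, 7, 9, 10, 12 (8 total).
An Eulerian trail requires 0 or 2 odd-degree vertices; here there are 8.

No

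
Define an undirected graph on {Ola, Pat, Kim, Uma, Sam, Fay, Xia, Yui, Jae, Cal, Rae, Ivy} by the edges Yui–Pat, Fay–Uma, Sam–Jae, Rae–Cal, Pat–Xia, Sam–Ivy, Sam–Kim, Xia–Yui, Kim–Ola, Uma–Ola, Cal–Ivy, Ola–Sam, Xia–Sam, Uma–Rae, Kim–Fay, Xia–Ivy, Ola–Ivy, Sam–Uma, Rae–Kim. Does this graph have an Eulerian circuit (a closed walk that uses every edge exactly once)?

Degrees: Ola:4, Pat:2, Kim:4, Uma:4, Sam:6, Fay:2, Xia:4, Yui:2, Jae:1, Cal:2, Rae:3, Ivy:4
Vertices with odd degree: Jae, Rae. An Eulerian circuit requires all degrees even.

No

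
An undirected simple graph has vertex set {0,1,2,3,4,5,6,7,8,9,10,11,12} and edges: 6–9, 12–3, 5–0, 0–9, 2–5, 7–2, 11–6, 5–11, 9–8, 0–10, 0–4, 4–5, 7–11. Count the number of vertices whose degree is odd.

6

Degrees: 0:4, 1:0, 2:2, 3:1, 4:2, 5:4, 6:2, 7:2, 8:1, 9:3, 10:1, 11:3, 12:1
Odd-degree vertices: 3, 8, 9, 10, 11, 12.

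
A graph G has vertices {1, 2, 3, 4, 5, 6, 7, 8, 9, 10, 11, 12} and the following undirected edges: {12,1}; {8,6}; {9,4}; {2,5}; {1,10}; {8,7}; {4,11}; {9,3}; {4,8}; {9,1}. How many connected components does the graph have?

Component: {2, 5}
Component: {1, 3, 4, 6, 7, 8, 9, 10, 11, 12}

2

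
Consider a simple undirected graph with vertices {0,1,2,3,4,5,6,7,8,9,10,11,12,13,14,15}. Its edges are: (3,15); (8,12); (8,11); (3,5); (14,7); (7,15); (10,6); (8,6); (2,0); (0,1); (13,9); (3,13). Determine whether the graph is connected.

No

Component: {4}
Component: {0, 1, 2}
Component: {6, 8, 10, 11, 12}
Component: {3, 5, 7, 9, 13, 14, 15}
There are 4 separate components, so the graph is not connected.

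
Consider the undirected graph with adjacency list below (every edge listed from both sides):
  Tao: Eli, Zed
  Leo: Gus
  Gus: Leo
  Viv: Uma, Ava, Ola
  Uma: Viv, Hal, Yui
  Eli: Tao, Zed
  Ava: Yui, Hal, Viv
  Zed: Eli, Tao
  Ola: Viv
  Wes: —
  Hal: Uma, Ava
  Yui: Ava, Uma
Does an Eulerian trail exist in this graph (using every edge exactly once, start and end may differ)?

No

Degrees: Tao:2, Leo:1, Gus:1, Viv:3, Uma:3, Eli:2, Ava:3, Zed:2, Ola:1, Wes:0, Hal:2, Yui:2
Odd-degree vertices: Leo, Gus, Viv, Uma, Ava, Ola (6 total).
An Eulerian trail requires 0 or 2 odd-degree vertices; here there are 6.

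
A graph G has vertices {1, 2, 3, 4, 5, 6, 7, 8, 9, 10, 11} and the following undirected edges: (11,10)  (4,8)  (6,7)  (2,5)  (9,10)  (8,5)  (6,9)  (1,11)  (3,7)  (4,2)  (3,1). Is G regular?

Degrees: 1:2, 2:2, 3:2, 4:2, 5:2, 6:2, 7:2, 8:2, 9:2, 10:2, 11:2
All degrees equal 2; the graph is regular.

Yes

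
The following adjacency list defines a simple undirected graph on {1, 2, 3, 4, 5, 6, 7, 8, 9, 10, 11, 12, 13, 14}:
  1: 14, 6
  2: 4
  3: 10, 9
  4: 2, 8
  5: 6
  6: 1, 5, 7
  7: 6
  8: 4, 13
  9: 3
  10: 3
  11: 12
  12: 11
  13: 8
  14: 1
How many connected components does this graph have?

4

Component: {11, 12}
Component: {3, 9, 10}
Component: {2, 4, 8, 13}
Component: {1, 5, 6, 7, 14}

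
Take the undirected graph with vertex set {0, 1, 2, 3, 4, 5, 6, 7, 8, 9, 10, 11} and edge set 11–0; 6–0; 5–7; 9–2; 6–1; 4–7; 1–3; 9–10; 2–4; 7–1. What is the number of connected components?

2

Component: {8}
Component: {0, 1, 2, 3, 4, 5, 6, 7, 9, 10, 11}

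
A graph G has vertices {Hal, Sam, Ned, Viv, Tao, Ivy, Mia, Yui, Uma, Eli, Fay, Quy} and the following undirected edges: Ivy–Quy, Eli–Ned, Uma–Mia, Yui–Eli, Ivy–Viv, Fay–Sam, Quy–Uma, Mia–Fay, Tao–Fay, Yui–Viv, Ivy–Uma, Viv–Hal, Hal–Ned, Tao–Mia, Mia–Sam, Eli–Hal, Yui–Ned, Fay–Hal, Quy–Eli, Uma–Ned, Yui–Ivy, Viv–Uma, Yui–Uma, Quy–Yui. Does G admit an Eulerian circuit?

Yes

Degrees: Hal:4, Sam:2, Ned:4, Viv:4, Tao:2, Ivy:4, Mia:4, Yui:6, Uma:6, Eli:4, Fay:4, Quy:4
Every vertex has even degree and the edges form a single connected piece, so an Eulerian circuit exists.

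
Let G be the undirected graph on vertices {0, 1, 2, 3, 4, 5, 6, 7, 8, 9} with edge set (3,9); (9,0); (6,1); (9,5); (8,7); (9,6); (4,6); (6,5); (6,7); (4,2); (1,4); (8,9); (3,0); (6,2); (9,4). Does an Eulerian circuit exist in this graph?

Yes

Degrees: 0:2, 1:2, 2:2, 3:2, 4:4, 5:2, 6:6, 7:2, 8:2, 9:6
Every vertex has even degree and the edges form a single connected piece, so an Eulerian circuit exists.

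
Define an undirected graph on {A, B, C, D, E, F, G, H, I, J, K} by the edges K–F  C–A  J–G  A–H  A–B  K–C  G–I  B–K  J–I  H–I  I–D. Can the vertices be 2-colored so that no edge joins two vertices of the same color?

J-G-I-J is an odd cycle (length 3), and a bipartite graph can contain only even cycles.

No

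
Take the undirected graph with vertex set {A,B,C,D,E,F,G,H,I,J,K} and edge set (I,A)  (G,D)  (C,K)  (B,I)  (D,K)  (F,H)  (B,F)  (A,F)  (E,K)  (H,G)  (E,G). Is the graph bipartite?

Yes

Color {F, G, I, J, K} black and {A, B, C, D, E, H} white. No edge joins two same-colored vertices, so the graph is bipartite.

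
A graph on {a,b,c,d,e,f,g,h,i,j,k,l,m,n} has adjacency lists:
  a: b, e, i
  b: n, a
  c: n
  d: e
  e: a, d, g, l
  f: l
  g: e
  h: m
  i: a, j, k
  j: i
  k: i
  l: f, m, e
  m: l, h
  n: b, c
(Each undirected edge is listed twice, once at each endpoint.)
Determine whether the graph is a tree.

Yes

The graph has 14 vertices and 13 edges.
It is connected with exactly 13 edges, hence acyclic — it is a tree.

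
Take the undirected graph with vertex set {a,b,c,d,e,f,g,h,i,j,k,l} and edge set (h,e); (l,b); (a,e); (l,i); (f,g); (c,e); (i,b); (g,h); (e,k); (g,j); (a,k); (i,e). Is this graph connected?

No

Component: {d}
Component: {a, b, c, e, f, g, h, i, j, k, l}
No edge joins these 2 groups, so the graph is disconnected.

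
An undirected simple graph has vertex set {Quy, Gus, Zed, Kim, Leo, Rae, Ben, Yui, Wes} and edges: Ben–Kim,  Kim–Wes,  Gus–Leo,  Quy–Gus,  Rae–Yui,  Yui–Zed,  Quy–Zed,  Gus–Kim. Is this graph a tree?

The graph has 9 vertices and 8 edges.
It is connected with exactly 8 edges, hence acyclic — it is a tree.

Yes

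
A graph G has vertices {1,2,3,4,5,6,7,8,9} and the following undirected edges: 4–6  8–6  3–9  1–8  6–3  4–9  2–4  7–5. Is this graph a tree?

The graph has 9 vertices and 8 edges.
It is not connected, so it is not a tree.

No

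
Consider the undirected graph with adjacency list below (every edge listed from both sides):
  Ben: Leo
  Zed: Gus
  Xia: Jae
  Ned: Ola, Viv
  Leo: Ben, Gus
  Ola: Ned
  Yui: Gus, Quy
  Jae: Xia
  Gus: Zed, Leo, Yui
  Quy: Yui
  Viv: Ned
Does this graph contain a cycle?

No

The graph has 11 vertices, 8 edges, and 3 connected components.
Since 8 = 11 - 3, the graph is a forest and contains no cycle.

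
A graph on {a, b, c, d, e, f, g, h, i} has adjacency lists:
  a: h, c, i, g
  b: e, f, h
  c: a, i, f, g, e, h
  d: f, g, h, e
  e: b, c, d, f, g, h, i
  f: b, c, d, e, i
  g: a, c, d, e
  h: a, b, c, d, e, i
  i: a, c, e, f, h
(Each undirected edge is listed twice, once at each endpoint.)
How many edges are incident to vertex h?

Neighbors of h: a, b, c, d, e, i.

6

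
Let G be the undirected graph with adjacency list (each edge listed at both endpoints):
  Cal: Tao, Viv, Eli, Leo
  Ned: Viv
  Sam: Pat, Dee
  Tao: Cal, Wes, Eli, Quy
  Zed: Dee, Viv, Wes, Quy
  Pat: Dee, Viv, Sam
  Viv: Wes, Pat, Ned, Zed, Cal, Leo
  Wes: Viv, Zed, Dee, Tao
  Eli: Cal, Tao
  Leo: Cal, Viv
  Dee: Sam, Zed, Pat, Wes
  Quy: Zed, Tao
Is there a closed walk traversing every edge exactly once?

No

Degrees: Cal:4, Ned:1, Sam:2, Tao:4, Zed:4, Pat:3, Viv:6, Wes:4, Eli:2, Leo:2, Dee:4, Quy:2
Ned, Pat have odd degree; an Eulerian circuit needs every degree to be even, so none exists.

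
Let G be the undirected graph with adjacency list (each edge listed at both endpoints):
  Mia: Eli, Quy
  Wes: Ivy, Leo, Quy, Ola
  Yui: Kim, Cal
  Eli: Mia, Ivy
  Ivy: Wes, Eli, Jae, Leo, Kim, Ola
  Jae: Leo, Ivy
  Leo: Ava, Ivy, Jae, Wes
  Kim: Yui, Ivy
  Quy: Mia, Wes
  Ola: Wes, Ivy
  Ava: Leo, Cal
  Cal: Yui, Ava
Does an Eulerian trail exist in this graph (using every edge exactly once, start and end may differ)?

Yes

Degrees: Mia:2, Wes:4, Yui:2, Eli:2, Ivy:6, Jae:2, Leo:4, Kim:2, Quy:2, Ola:2, Ava:2, Cal:2
Odd-degree vertices: none (0 total).
With 0 odd-degree vertices and all edges in one connected piece, an Eulerian trail exists.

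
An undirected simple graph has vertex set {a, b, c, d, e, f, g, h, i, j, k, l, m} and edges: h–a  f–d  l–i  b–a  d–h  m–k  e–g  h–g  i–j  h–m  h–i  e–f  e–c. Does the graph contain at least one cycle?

|V| = 13, |E| = 13, number of components = 1.
One cycle is h-g-e-f-d-h.

Yes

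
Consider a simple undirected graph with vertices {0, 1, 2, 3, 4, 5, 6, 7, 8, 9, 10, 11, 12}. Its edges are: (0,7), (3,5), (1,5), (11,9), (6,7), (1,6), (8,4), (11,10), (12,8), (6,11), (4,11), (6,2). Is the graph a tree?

Yes

|V| = 13, |E| = 12.
Connected and |E| = |V| - 1, which characterizes a tree.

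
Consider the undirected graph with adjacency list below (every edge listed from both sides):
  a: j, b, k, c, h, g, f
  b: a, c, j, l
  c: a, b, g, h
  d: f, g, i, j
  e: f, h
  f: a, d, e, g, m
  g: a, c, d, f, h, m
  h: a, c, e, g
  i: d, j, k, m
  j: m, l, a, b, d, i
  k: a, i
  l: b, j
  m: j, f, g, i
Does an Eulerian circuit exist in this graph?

Degrees: a:7, b:4, c:4, d:4, e:2, f:5, g:6, h:4, i:4, j:6, k:2, l:2, m:4
Vertices with odd degree: a, f. An Eulerian circuit requires all degrees even.

No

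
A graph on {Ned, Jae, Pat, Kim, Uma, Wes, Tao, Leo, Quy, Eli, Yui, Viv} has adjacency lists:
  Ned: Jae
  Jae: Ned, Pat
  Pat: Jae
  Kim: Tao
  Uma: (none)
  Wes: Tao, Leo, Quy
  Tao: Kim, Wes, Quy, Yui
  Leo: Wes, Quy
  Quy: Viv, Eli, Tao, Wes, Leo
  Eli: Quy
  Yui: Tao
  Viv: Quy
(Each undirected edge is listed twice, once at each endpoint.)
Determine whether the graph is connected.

Component: {Uma}
Component: {Ned, Jae, Pat}
Component: {Kim, Wes, Tao, Leo, Quy, Eli, Yui, Viv}
No edge joins these 3 groups, so the graph is disconnected.

No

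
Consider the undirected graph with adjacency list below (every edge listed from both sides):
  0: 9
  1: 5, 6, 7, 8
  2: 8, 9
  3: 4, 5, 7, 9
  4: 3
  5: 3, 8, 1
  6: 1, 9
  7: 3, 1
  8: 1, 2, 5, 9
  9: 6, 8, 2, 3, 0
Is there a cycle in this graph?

The graph has 10 vertices, 14 edges, and 1 connected component.
Since 14 > 10 - 1, a cycle must exist; for instance 9-3-7-1-6-9.

Yes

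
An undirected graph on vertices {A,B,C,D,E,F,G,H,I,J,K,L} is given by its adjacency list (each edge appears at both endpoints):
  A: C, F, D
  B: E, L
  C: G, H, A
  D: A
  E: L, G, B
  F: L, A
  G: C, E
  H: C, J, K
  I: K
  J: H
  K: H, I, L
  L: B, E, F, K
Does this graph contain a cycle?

Yes

The graph has 12 vertices, 14 edges, and 1 connected component.
One cycle is L-B-E-L.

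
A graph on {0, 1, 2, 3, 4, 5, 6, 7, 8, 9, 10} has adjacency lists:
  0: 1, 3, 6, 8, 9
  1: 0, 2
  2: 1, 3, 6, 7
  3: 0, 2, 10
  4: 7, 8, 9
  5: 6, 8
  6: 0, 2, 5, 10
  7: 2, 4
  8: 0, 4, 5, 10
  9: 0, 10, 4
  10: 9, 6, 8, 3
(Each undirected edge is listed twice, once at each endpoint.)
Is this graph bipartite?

Partition the vertices as {1, 3, 6, 7, 8, 9} vs {0, 2, 4, 5, 10}. Each listed edge has one endpoint in each part, so the graph is bipartite.

Yes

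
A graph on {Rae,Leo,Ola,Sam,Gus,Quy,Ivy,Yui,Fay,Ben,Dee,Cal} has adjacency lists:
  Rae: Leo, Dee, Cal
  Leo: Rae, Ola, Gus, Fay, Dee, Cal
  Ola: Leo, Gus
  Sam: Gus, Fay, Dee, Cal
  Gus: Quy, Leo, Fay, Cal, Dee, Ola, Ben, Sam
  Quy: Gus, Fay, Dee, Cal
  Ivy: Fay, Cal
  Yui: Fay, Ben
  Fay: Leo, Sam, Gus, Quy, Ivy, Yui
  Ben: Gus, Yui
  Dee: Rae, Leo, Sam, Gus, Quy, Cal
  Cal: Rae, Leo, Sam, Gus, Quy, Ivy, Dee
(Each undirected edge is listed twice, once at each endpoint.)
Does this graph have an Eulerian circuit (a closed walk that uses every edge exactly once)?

Degrees: Rae:3, Leo:6, Ola:2, Sam:4, Gus:8, Quy:4, Ivy:2, Yui:2, Fay:6, Ben:2, Dee:6, Cal:7
Vertices with odd degree: Rae, Cal. An Eulerian circuit requires all degrees even.

No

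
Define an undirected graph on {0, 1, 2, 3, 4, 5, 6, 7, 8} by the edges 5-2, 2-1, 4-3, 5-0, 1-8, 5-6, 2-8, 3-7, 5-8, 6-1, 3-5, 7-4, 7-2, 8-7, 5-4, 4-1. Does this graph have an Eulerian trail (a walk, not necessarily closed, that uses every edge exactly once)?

Degrees: 0:1, 1:4, 2:4, 3:3, 4:4, 5:6, 6:2, 7:4, 8:4
Odd-degree vertices: 0, 3 (2 total).
The non-isolated vertices are connected and exactly 2 have odd degree, so an Eulerian trail exists (from 0 to 3).

Yes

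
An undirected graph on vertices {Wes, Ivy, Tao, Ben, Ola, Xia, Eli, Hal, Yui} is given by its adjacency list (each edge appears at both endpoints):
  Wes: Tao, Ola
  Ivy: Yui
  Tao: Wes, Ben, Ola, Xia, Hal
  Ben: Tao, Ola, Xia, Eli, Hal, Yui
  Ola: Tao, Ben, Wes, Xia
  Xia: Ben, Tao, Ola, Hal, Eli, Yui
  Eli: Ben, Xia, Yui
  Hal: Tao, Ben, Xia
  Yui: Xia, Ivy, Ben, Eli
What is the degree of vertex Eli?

3

Neighbors of Eli: Ben, Xia, Yui.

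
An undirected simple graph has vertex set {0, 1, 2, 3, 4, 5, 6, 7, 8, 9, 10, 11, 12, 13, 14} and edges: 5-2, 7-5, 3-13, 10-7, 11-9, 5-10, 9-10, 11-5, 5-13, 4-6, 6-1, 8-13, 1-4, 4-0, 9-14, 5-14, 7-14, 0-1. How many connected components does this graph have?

3

Component: {12}
Component: {0, 1, 4, 6}
Component: {2, 3, 5, 7, 8, 9, 10, 11, 13, 14}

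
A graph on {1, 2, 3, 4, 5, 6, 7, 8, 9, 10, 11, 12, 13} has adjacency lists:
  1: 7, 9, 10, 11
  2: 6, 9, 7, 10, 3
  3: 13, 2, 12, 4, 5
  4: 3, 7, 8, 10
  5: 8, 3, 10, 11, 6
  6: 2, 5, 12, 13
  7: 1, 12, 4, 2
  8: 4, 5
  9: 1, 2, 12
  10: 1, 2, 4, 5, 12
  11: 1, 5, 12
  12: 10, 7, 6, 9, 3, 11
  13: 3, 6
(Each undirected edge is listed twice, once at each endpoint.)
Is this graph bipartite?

A valid 2-coloring puts {3, 6, 7, 8, 9, 10, 11} on one side and {1, 2, 4, 5, 12, 13} on the other; every edge crosses between the two sides.

Yes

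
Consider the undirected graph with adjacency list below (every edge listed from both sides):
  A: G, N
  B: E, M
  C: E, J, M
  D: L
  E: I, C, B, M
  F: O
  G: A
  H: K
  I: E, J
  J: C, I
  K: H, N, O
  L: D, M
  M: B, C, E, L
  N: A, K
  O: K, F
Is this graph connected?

No

Component: {A, F, G, H, K, N, O}
Component: {B, C, D, E, I, J, L, M}
There are 2 separate components, so the graph is not connected.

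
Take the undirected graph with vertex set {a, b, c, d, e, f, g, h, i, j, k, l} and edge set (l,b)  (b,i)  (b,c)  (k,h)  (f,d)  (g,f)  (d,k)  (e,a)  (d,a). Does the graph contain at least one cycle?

|V| = 12, |E| = 9, number of components = 3.
A forest on 12 vertices with 3 components has exactly 9 edges, which matches — so no cycle.

No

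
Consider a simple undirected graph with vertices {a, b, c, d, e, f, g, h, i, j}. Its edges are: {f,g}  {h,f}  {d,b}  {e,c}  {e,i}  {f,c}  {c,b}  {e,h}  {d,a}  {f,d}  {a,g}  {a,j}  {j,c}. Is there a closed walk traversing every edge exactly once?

Degrees: a:3, b:2, c:4, d:3, e:3, f:4, g:2, h:2, i:1, j:2
Vertices with odd degree: a, d, e, i. An Eulerian circuit requires all degrees even.

No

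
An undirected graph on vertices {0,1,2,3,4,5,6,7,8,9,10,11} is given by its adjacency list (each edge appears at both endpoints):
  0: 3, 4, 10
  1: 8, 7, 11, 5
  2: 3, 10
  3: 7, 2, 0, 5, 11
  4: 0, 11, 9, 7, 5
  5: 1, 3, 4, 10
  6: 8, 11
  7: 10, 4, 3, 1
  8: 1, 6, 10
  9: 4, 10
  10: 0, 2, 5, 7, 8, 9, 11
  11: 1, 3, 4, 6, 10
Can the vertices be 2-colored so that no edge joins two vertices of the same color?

Yes

Color {1, 3, 4, 6, 10} black and {0, 2, 5, 7, 8, 9, 11} white. No edge joins two same-colored vertices, so the graph is bipartite.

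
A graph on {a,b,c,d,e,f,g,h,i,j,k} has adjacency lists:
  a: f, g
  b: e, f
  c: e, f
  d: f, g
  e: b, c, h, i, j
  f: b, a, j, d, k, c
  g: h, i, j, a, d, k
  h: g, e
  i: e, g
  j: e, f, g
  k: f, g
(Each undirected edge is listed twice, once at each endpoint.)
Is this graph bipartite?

Partition the vertices as {e, f, g} vs {a, b, c, d, h, i, j, k}. Each listed edge has one endpoint in each part, so the graph is bipartite.

Yes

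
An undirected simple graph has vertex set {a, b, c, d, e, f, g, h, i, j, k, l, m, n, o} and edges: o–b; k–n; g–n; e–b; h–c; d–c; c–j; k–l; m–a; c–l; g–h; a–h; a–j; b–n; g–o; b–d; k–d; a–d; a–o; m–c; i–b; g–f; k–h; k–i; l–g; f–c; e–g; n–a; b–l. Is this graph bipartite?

Color {d, e, f, h, i, j, l, m, n, o} black and {a, b, c, g, k} white. No edge joins two same-colored vertices, so the graph is bipartite.

Yes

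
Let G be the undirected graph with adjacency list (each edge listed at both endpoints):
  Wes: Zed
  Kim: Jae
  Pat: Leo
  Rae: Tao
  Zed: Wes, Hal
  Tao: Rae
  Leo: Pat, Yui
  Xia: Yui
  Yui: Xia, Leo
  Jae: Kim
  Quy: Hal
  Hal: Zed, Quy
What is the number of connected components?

Component: {Kim, Jae}
Component: {Rae, Tao}
Component: {Wes, Zed, Quy, Hal}
Component: {Pat, Leo, Xia, Yui}

4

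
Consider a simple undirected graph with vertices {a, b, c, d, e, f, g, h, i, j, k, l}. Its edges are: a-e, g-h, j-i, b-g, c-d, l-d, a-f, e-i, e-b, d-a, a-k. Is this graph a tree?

Yes

|V| = 12, |E| = 11.
It is connected with exactly 11 edges, hence acyclic — it is a tree.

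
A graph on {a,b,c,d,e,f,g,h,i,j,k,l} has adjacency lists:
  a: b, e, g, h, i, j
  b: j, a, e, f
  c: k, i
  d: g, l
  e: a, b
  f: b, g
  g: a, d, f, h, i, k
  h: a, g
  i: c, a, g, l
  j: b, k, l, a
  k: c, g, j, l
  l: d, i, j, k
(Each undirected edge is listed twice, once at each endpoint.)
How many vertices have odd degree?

Degrees: a:6, b:4, c:2, d:2, e:2, f:2, g:6, h:2, i:4, j:4, k:4, l:4
Odd-degree vertices: none.

0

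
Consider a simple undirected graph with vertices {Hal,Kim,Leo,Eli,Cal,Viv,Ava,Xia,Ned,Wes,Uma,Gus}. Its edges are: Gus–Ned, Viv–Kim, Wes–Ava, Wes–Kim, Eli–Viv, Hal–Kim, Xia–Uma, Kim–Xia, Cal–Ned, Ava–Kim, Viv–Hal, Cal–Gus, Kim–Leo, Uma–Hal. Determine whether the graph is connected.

No

Component: {Cal, Ned, Gus}
Component: {Hal, Kim, Leo, Eli, Viv, Ava, Xia, Wes, Uma}
No edge joins these 2 groups, so the graph is disconnected.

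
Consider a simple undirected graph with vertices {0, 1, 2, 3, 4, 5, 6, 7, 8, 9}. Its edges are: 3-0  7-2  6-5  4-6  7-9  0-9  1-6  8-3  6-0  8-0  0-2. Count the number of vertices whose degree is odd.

Degrees: 0:5, 1:1, 2:2, 3:2, 4:1, 5:1, 6:4, 7:2, 8:2, 9:2
Odd-degree vertices: 0, 1, 4, 5.

4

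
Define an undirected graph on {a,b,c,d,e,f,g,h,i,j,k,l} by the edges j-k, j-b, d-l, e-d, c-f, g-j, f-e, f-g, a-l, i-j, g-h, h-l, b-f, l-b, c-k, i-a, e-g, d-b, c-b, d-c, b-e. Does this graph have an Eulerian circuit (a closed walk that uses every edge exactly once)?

Yes

Degrees: a:2, b:6, c:4, d:4, e:4, f:4, g:4, h:2, i:2, j:4, k:2, l:4
All degrees are even and the non-isolated vertices are connected — an Eulerian circuit exists.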